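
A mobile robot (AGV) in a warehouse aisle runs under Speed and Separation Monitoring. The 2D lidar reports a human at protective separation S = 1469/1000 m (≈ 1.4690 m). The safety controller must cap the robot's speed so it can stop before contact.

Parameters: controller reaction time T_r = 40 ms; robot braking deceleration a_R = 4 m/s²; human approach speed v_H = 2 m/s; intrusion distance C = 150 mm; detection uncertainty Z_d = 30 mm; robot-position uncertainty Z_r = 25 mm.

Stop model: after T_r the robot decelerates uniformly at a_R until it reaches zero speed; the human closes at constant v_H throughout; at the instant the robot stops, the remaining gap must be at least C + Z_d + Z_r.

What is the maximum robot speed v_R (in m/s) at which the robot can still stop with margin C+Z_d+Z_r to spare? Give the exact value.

at the boundary: (1/8)·v² + (27/50)·v + (-148/125) = 0
  disc = (27/50)² − 4·(1/8)·(-148/125) = 2209/2500 ; √disc = 47/50
  v_R = (−(27/50) + 47/50) / (2·(1/8)) = 8/5 m/s
check:
braking lasts T_s = (8/5)/4 = 0.4000 s
robot covers v_R·T_r = 1.6000·0.0400 = 0.0640 m before braking
robot covers 1.6000·0.4000 − ½·4.0000·0.4000² = 0.3200 m while stopping
human closes 2.0000·0.4400 = 0.8800 m
residual clearance needed = 0.1500+0.0300+0.0250 = 0.2050 m
sum ≈ 0.0640+0.3200+0.8800+0.2050 ≈ 1.4690 m = S ✓

v_R_max = 8/5 m/s = 1.6000 m/s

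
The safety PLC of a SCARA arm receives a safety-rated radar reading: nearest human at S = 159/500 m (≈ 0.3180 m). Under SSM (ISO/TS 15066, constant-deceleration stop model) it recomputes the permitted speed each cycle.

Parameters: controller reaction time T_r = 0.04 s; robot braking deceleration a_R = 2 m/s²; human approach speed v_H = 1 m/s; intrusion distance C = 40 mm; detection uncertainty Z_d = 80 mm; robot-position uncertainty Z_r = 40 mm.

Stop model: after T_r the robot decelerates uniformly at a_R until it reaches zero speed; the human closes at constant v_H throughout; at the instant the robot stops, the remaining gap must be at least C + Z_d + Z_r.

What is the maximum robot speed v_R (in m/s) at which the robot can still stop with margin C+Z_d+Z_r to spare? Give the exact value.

v_R_max = 1/5 m/s = 0.2000 m/s

at the boundary: (1/4)·v² + (27/50)·v + (-59/500) = 0
  disc = (27/50)² − 4·(1/4)·(-59/500) = 256/625 ; √disc = 16/25
  v_R = (−(27/50) + 16/25) / (2·(1/4)) = 1/5 m/s
check:
braking lasts T_s = (1/5)/2 = 0.1000 s
robot in T_r: 0.2000·0.0400 = 0.0080 m
braking distance = 0.2000²/(2·2.0000) = 0.0100 m
person approaches 1.0000·(0.0400+0.1000) = 0.1400 m
residual clearance needed = 0.0400+0.0800+0.0400 = 0.1600 m
sum ≈ 0.0080+0.0100+0.1400+0.1600 ≈ 0.3180 m = S ✓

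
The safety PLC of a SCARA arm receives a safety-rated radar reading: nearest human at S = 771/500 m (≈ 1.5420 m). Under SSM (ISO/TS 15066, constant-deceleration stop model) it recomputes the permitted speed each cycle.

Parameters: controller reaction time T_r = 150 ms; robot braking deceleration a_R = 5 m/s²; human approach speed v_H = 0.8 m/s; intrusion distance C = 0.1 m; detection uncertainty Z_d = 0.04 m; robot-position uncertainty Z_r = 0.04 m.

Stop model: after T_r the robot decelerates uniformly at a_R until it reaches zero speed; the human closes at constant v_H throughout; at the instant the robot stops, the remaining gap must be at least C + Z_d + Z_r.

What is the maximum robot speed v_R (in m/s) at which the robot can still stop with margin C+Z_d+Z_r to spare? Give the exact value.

collect terms ⇒ (1/10)·v_R² + (31/100)·v_R + (-621/500) = 0
  disc = (31/100)² − 4·(1/10)·(-621/500) = 5929/10000 ; √disc = 77/100
  v_R = (−(31/100) + 77/100) / (2·(1/10)) = 23/10 m/s
check:
T_s = v_R/a_R = (23/10)/5 = 0.4600 s
robot covers v_R·T_r = 2.3000·0.1500 = 0.3450 m before braking
robot covers 2.3000·0.4600 − ½·5.0000·0.4600² = 0.5290 m while stopping
person approaches 0.8000·(0.1500+0.4600) = 0.4880 m
margins: 0.1000+0.0400+0.0400 = 0.1800 m
sum ≈ 0.3450+0.5290+0.4880+0.1800 ≈ 1.5420 m = S ✓

v_R_max = 23/10 m/s = 2.3000 m/s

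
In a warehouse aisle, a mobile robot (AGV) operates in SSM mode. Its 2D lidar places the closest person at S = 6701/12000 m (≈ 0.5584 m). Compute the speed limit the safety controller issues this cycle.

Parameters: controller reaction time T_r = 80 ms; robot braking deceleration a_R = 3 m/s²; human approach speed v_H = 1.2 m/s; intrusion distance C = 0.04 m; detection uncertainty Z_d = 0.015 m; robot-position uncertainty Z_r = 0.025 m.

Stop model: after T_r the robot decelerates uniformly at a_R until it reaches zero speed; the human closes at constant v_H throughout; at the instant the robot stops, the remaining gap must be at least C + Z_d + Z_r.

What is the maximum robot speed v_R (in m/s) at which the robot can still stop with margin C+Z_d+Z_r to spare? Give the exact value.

v_R_max = 13/20 m/s = 0.6500 m/s

collect terms ⇒ (1/6)·v_R² + (12/25)·v_R + (-4589/12000) = 0
  disc = (12/25)² − 4·(1/6)·(-4589/12000) = 43681/90000 ; √disc = 209/300
  v_R = (−(12/25) + 209/300) / (2·(1/6)) = 13/20 m/s
check:
T_s = v_R/a_R = (13/20)/3 = 0.2167 s
robot in T_r: 0.6500·0.0800 = 0.0520 m
robot covers 0.6500·0.2167 − ½·3.0000·0.2167² = 0.0704 m while stopping
human over T_r+T_s: 1.2000·(0.0800+0.2167) = 0.3560 m
margins: 0.0400+0.0150+0.0250 = 0.0800 m
sum ≈ 0.0520+0.0704+0.3560+0.0800 ≈ 0.5584 m = S ✓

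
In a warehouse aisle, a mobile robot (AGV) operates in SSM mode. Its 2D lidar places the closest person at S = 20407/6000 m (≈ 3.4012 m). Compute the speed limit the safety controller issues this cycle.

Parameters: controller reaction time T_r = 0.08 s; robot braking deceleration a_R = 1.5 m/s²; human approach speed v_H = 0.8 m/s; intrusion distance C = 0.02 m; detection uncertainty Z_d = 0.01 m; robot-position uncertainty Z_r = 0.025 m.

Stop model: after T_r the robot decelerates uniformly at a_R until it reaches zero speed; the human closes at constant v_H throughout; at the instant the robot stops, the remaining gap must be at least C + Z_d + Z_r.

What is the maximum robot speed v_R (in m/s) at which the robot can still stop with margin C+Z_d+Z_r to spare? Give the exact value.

v_R_max = 47/20 m/s = 2.3500 m/s

at the boundary: (1/3)·v² + (46/75)·v + (-19693/6000) = 0
  disc = (46/75)² − 4·(1/3)·(-19693/6000) = 11881/2500 ; √disc = 109/50
  v_R = (−(46/75) + 109/50) / (2·(1/3)) = 47/20 m/s
check:
T_s = v_R/a_R = (47/20)/(3/2) = 1.5667 s
robot in T_r: 2.3500·0.0800 = 0.1880 m
braking distance = 2.3500²/(2·1.5000) = 1.8408 m
human over T_r+T_s: 0.8000·(0.0800+1.5667) = 1.3173 m
C+Z_d+Z_r = 0.0200+0.0100+0.0250 = 0.0550 m
sum ≈ 0.1880+1.8408+1.3173+0.0550 ≈ 3.4012 m = S ✓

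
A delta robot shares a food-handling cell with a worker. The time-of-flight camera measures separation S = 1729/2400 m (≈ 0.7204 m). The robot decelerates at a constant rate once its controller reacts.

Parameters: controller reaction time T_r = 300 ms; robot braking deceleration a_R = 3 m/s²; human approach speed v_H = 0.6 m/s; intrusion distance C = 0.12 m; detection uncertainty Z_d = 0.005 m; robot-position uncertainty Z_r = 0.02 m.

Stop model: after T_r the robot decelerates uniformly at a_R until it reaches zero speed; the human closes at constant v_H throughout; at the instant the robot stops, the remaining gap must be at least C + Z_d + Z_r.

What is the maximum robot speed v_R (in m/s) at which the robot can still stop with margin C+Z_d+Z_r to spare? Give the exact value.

quadratic (1/6)·v² + (1/2)·v + (-949/2400) = 0
  disc = (1/2)² − 4·(1/6)·(-949/2400) = 1849/3600 ; √disc = 43/60
  v_R = (−(1/2) + 43/60) / (2·(1/6)) = 13/20 m/s
check:
stop time T_s = (13/20)/3 = 0.2167 s
robot in T_r: 0.6500·0.3000 = 0.1950 m
braking distance = 0.6500²/(2·3.0000) = 0.0704 m
person approaches 0.6000·(0.3000+0.2167) = 0.3100 m
margins: 0.1200+0.0050+0.0200 = 0.1450 m
sum ≈ 0.1950+0.0704+0.3100+0.1450 ≈ 0.7204 m = S ✓

v_R_max = 13/20 m/s = 0.6500 m/s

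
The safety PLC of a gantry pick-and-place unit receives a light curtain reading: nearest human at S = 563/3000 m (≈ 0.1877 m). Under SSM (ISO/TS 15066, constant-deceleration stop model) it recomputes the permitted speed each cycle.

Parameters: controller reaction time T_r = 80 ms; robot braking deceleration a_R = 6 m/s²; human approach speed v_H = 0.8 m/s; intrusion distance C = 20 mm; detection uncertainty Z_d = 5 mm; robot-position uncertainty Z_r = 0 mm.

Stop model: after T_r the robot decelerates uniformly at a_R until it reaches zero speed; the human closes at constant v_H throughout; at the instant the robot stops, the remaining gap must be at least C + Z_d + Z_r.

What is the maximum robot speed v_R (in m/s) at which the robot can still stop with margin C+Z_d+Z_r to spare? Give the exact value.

collect terms ⇒ (1/12)·v_R² + (16/75)·v_R + (-37/375) = 0
  disc = (16/75)² − 4·(1/12)·(-37/375) = 49/625 ; √disc = 7/25
  v_R = (−(16/75) + 7/25) / (2·(1/12)) = 2/5 m/s
check:
stop time T_s = (2/5)/6 = 0.0667 s
robot covers v_R·T_r = 0.4000·0.0800 = 0.0320 m before braking
robot covers 0.4000·0.0667 − ½·6.0000·0.0667² = 0.0133 m while stopping
human over T_r+T_s: 0.8000·(0.0800+0.0667) = 0.1173 m
C+Z_d+Z_r = 0.0200+0.0050+0.0000 = 0.0250 m
sum ≈ 0.0320+0.0133+0.1173+0.0250 ≈ 0.1877 m = S ✓

v_R_max = 2/5 m/s = 0.4000 m/s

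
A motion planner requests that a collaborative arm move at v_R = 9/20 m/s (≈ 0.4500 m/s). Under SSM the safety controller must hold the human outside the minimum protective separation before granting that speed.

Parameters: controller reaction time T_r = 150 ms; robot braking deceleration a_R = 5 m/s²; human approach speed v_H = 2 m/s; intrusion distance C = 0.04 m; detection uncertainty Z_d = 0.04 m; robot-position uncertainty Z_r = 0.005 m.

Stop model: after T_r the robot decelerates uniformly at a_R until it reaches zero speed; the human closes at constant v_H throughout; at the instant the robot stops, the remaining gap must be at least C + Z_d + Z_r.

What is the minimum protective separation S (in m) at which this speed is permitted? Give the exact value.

stop time T_s = (9/20)/5 = 0.0900 s
reaction-phase robot travel = 0.4500·0.1500 = 0.0675 m
braking distance = 0.4500²/(2·5.0000) = 0.0203 m
human over T_r+T_s: 2.0000·(0.1500+0.0900) = 0.4800 m
C+Z_d+Z_r = 0.0400+0.0400+0.0050 = 0.0850 m
S_min ≈ 0.0675+0.0203+0.4800+0.0850  ⇒  S_min = 2611/4000 m

S_min = 2611/4000 m = 0.6528 m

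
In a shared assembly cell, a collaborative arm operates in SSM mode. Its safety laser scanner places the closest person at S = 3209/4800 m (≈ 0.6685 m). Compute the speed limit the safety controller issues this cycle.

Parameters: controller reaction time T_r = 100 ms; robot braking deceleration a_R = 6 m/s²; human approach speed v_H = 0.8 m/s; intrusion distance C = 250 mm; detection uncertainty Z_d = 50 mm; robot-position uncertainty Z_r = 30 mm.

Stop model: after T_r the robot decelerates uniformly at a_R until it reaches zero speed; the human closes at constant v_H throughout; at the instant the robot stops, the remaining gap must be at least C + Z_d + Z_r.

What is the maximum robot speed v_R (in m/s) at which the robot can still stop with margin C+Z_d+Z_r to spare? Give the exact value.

v_R_max = 17/20 m/s = 0.8500 m/s

at the boundary: (1/12)·v² + (7/30)·v + (-1241/4800) = 0
  disc = (7/30)² − 4·(1/12)·(-1241/4800) = 9/64 ; √disc = 3/8
  v_R = (−(7/30) + 3/8) / (2·(1/12)) = 17/20 m/s
check:
braking lasts T_s = (17/20)/6 = 0.1417 s
robot in T_r: 0.8500·0.1000 = 0.0850 m
robot covers 0.8500·0.1417 − ½·6.0000·0.1417² = 0.0602 m while stopping
human over T_r+T_s: 0.8000·(0.1000+0.1417) = 0.1933 m
residual clearance needed = 0.2500+0.0500+0.0300 = 0.3300 m
sum ≈ 0.0850+0.0602+0.1933+0.3300 ≈ 0.6685 m = S ✓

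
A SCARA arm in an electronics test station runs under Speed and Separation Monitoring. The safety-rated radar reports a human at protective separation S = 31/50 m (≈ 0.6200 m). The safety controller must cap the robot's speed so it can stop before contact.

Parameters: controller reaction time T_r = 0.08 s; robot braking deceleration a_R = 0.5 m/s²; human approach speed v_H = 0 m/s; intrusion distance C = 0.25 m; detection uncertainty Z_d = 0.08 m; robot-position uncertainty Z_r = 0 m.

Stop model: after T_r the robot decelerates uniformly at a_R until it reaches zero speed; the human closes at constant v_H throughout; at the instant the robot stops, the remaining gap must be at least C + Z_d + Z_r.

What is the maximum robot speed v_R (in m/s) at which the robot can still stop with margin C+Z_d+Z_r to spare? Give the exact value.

quadratic (1)·v² + (2/25)·v + (-29/100) = 0
  disc = (2/25)² − 4·(1)·(-29/100) = 729/625 ; √disc = 27/25
  v_R = (−(2/25) + 27/25) / (2·(1)) = 1/2 m/s
check:
stop time T_s = (1/2)/(1/2) = 1.0000 s
reaction-phase robot travel = 0.5000·0.0800 = 0.0400 m
robot under decel: 0.5000²/(2·0.5000) = 0.2500 m
human over T_r+T_s: 0.0000·(0.0800+1.0000) = 0.0000 m
C+Z_d+Z_r = 0.2500+0.0800+0.0000 = 0.3300 m
sum ≈ 0.0400+0.2500+0.0000+0.3300 ≈ 0.6200 m = S ✓

v_R_max = 1/2 m/s = 0.5000 m/s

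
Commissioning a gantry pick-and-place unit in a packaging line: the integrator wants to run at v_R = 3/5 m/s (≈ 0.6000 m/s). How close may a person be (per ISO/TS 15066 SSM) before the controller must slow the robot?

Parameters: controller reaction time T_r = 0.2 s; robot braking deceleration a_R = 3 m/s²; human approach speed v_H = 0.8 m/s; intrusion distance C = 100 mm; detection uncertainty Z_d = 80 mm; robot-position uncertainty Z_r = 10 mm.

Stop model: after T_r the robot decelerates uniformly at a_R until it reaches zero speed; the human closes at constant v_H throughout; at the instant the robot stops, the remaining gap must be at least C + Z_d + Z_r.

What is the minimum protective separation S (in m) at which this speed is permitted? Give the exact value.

braking lasts T_s = (3/5)/3 = 0.2000 s
robot in T_r: 0.6000·0.2000 = 0.1200 m
robot covers 0.6000·0.2000 − ½·3.0000·0.2000² = 0.0600 m while stopping
human over T_r+T_s: 0.8000·(0.2000+0.2000) = 0.3200 m
residual clearance needed = 0.1000+0.0800+0.0100 = 0.1900 m
S_min ≈ 0.1200+0.0600+0.3200+0.1900  ⇒  S_min = 69/100 m

S_min = 69/100 m = 0.6900 m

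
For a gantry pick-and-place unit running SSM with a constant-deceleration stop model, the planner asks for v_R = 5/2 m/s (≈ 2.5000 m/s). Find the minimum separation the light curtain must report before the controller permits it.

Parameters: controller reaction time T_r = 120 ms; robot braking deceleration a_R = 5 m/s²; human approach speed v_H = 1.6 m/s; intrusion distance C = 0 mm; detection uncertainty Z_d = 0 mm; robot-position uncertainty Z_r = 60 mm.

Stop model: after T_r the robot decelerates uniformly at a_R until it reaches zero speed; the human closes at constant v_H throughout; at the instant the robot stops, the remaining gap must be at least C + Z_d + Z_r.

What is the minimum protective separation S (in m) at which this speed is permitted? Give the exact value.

S_min = 1977/1000 m = 1.9770 m

T_s = v_R/a_R = (5/2)/5 = 0.5000 s
reaction-phase robot travel = 2.5000·0.1200 = 0.3000 m
robot covers 2.5000·0.5000 − ½·5.0000·0.5000² = 0.6250 m while stopping
human over T_r+T_s: 1.6000·(0.1200+0.5000) = 0.9920 m
residual clearance needed = 0.0000+0.0000+0.0600 = 0.0600 m
S_min ≈ 0.3000+0.6250+0.9920+0.0600  ⇒  S_min = 1977/1000 m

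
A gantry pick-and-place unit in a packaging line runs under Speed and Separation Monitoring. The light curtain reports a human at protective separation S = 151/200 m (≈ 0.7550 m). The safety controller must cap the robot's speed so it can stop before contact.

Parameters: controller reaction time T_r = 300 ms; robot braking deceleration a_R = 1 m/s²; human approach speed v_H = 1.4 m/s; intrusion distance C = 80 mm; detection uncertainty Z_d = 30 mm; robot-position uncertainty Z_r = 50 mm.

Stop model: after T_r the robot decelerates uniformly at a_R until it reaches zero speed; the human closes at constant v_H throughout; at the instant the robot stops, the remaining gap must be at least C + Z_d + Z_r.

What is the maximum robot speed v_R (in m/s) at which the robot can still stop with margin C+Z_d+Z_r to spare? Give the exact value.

v_R_max = 1/10 m/s = 0.1000 m/s

at the boundary: (1/2)·v² + (17/10)·v + (-7/40) = 0
  disc = (17/10)² − 4·(1/2)·(-7/40) = 81/25 ; √disc = 9/5
  v_R = (−(17/10) + 9/5) / (2·(1/2)) = 1/10 m/s
check:
T_s = v_R/a_R = (1/10)/1 = 0.1000 s
robot covers v_R·T_r = 0.1000·0.3000 = 0.0300 m before braking
robot under decel: 0.1000²/(2·1.0000) = 0.0050 m
human closes 1.4000·0.4000 = 0.5600 m
margins: 0.0800+0.0300+0.0500 = 0.1600 m
sum ≈ 0.0300+0.0050+0.5600+0.1600 ≈ 0.7550 m = S ✓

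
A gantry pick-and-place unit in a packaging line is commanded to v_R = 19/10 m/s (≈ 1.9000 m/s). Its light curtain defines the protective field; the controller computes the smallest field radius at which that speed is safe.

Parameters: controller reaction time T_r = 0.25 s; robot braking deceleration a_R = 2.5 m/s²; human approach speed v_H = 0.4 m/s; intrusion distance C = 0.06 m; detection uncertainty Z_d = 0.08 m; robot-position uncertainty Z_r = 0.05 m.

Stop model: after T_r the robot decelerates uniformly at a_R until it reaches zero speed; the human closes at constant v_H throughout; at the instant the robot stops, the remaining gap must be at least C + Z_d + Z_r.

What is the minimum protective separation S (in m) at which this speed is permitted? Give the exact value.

braking lasts T_s = (19/10)/(5/2) = 0.7600 s
robot covers v_R·T_r = 1.9000·0.2500 = 0.4750 m before braking
robot covers 1.9000·0.7600 − ½·2.5000·0.7600² = 0.7220 m while stopping
person approaches 0.4000·(0.2500+0.7600) = 0.4040 m
C+Z_d+Z_r = 0.0600+0.0800+0.0500 = 0.1900 m
S_min ≈ 0.4750+0.7220+0.4040+0.1900  ⇒  S_min = 1791/1000 m

S_min = 1791/1000 m = 1.7910 m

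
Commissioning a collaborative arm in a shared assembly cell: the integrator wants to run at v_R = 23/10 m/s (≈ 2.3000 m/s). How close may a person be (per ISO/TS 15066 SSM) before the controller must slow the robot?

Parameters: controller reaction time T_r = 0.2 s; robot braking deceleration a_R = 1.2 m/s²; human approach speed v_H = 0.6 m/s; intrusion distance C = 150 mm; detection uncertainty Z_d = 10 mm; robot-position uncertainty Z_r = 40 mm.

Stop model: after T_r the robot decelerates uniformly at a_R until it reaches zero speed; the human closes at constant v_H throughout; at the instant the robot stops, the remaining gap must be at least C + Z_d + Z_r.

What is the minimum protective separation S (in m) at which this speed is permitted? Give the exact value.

braking lasts T_s = (23/10)/(6/5) = 1.9167 s
robot covers v_R·T_r = 2.3000·0.2000 = 0.4600 m before braking
braking distance = 2.3000²/(2·1.2000) = 2.2042 m
human over T_r+T_s: 0.6000·(0.2000+1.9167) = 1.2700 m
residual clearance needed = 0.1500+0.0100+0.0400 = 0.2000 m
S_min ≈ 0.4600+2.2042+1.2700+0.2000  ⇒  S_min = 4961/1200 m

S_min = 4961/1200 m = 4.1342 m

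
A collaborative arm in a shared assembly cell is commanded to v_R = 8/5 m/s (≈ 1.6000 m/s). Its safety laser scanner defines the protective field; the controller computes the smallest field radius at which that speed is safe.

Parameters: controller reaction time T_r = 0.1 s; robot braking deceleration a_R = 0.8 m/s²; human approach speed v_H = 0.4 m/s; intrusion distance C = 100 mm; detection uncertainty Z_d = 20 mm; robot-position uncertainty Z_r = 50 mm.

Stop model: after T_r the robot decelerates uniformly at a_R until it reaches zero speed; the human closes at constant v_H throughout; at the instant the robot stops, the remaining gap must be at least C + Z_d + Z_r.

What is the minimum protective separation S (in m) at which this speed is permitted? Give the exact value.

braking lasts T_s = (8/5)/(4/5) = 2.0000 s
robot in T_r: 1.6000·0.1000 = 0.1600 m
robot under decel: 1.6000²/(2·0.8000) = 1.6000 m
person approaches 0.4000·(0.1000+2.0000) = 0.8400 m
C+Z_d+Z_r = 0.1000+0.0200+0.0500 = 0.1700 m
S_min ≈ 0.1600+1.6000+0.8400+0.1700  ⇒  S_min = 277/100 m

S_min = 277/100 m = 2.7700 m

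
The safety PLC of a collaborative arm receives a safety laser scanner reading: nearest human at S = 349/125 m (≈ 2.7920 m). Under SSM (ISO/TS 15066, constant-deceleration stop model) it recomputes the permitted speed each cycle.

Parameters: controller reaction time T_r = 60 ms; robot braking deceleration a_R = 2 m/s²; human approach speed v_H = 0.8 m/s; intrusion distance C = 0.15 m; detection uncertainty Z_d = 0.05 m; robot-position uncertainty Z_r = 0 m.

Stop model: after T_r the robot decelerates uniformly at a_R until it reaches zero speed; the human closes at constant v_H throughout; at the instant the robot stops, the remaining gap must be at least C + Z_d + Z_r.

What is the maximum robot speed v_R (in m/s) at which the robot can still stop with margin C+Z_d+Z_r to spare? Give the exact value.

v_R_max = 12/5 m/s = 2.4000 m/s

quadratic (1/4)·v² + (23/50)·v + (-318/125) = 0
  disc = (23/50)² − 4·(1/4)·(-318/125) = 6889/2500 ; √disc = 83/50
  v_R = (−(23/50) + 83/50) / (2·(1/4)) = 12/5 m/s
check:
T_s = v_R/a_R = (12/5)/2 = 1.2000 s
reaction-phase robot travel = 2.4000·0.0600 = 0.1440 m
robot covers 2.4000·1.2000 − ½·2.0000·1.2000² = 1.4400 m while stopping
human closes 0.8000·1.2600 = 1.0080 m
margins: 0.1500+0.0500+0.0000 = 0.2000 m
sum ≈ 0.1440+1.4400+1.0080+0.2000 ≈ 2.7920 m = S ✓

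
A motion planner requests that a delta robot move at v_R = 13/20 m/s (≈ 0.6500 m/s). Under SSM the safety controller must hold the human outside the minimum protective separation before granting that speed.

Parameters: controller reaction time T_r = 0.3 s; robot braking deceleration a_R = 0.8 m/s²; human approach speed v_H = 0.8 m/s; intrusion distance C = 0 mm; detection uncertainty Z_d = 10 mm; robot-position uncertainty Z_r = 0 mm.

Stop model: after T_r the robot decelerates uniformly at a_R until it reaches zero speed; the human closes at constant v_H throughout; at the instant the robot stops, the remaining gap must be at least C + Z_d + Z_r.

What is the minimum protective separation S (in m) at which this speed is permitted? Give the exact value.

braking lasts T_s = (13/20)/(4/5) = 0.8125 s
robot in T_r: 0.6500·0.3000 = 0.1950 m
robot covers 0.6500·0.8125 − ½·0.8000·0.8125² = 0.2641 m while stopping
human over T_r+T_s: 0.8000·(0.3000+0.8125) = 0.8900 m
C+Z_d+Z_r = 0.0000+0.0100+0.0000 = 0.0100 m
S_min ≈ 0.1950+0.2641+0.8900+0.0100  ⇒  S_min = 4349/3200 m

S_min = 4349/3200 m = 1.3591 m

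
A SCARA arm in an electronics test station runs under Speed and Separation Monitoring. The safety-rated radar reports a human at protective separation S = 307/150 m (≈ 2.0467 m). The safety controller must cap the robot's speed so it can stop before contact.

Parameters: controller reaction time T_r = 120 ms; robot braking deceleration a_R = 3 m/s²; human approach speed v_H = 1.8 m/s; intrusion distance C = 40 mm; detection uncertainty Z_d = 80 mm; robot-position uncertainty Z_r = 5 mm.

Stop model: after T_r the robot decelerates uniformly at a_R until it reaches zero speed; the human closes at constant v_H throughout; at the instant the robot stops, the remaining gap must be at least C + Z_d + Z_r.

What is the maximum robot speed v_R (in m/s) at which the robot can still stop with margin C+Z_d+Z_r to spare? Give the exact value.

at the boundary: (1/6)·v² + (18/25)·v + (-5117/3000) = 0
  disc = (18/25)² − 4·(1/6)·(-5117/3000) = 37249/22500 ; √disc = 193/150
  v_R = (−(18/25) + 193/150) / (2·(1/6)) = 17/10 m/s
check:
stop time T_s = (17/10)/3 = 0.5667 s
robot in T_r: 1.7000·0.1200 = 0.2040 m
braking distance = 1.7000²/(2·3.0000) = 0.4817 m
human closes 1.8000·0.6867 = 1.2360 m
C+Z_d+Z_r = 0.0400+0.0800+0.0050 = 0.1250 m
sum ≈ 0.2040+0.4817+1.2360+0.1250 ≈ 2.0467 m = S ✓

v_R_max = 17/10 m/s = 1.7000 m/s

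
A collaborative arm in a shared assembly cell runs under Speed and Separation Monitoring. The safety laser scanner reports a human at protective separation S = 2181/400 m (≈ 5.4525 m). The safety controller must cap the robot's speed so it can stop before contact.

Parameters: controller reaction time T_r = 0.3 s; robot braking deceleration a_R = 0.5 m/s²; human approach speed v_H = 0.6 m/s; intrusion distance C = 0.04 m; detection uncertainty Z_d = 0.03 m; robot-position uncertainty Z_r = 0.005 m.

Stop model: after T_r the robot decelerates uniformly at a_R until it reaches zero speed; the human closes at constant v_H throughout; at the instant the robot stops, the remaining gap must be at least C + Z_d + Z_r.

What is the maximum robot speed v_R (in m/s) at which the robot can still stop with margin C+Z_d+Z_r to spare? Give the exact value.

at the boundary: (1)·v² + (3/2)·v + (-2079/400) = 0
  disc = (3/2)² − 4·(1)·(-2079/400) = 576/25 ; √disc = 24/5
  v_R = (−(3/2) + 24/5) / (2·(1)) = 33/20 m/s
check:
T_s = v_R/a_R = (33/20)/(1/2) = 3.3000 s
reaction-phase robot travel = 1.6500·0.3000 = 0.4950 m
robot under decel: 1.6500²/(2·0.5000) = 2.7225 m
human closes 0.6000·3.6000 = 2.1600 m
margins: 0.0400+0.0300+0.0050 = 0.0750 m
sum ≈ 0.4950+2.7225+2.1600+0.0750 ≈ 5.4525 m = S ✓

v_R_max = 33/20 m/s = 1.6500 m/s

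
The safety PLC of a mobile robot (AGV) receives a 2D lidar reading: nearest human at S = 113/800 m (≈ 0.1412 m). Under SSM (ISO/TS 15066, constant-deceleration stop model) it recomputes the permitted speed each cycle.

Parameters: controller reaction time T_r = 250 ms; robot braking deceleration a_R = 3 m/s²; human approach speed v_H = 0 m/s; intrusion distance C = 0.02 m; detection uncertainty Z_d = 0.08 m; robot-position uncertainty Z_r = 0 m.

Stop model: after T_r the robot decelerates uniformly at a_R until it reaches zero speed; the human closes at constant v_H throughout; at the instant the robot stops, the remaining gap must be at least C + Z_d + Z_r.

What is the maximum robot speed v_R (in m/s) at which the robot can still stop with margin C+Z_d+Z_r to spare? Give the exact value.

v_R_max = 3/20 m/s = 0.1500 m/s

collect terms ⇒ (1/6)·v_R² + (1/4)·v_R + (-33/800) = 0
  disc = (1/4)² − 4·(1/6)·(-33/800) = 9/100 ; √disc = 3/10
  v_R = (−(1/4) + 3/10) / (2·(1/6)) = 3/20 m/s
check:
T_s = v_R/a_R = (3/20)/3 = 0.0500 s
reaction-phase robot travel = 0.1500·0.2500 = 0.0375 m
robot under decel: 0.1500²/(2·3.0000) = 0.0037 m
person approaches 0.0000·(0.2500+0.0500) = 0.0000 m
margins: 0.0200+0.0800+0.0000 = 0.1000 m
sum ≈ 0.0375+0.0037+0.0000+0.1000 ≈ 0.1412 m = S ✓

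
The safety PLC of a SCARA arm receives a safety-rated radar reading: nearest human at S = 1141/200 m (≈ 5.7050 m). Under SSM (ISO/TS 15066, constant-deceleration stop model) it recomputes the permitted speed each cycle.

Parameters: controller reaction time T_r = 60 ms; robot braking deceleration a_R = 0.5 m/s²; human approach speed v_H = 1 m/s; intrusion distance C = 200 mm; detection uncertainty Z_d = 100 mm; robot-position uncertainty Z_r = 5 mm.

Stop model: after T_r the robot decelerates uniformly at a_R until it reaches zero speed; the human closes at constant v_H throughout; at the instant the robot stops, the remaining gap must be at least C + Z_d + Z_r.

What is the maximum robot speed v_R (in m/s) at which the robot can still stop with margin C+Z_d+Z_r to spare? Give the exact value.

v_R_max = 3/2 m/s = 1.5000 m/s

quadratic (1)·v² + (103/50)·v + (-267/50) = 0
  disc = (103/50)² − 4·(1)·(-267/50) = 64009/2500 ; √disc = 253/50
  v_R = (−(103/50) + 253/50) / (2·(1)) = 3/2 m/s
check:
stop time T_s = (3/2)/(1/2) = 3.0000 s
robot covers v_R·T_r = 1.5000·0.0600 = 0.0900 m before braking
robot covers 1.5000·3.0000 − ½·0.5000·3.0000² = 2.2500 m while stopping
human closes 1.0000·3.0600 = 3.0600 m
residual clearance needed = 0.2000+0.1000+0.0050 = 0.3050 m
sum ≈ 0.0900+2.2500+3.0600+0.3050 ≈ 5.7050 m = S ✓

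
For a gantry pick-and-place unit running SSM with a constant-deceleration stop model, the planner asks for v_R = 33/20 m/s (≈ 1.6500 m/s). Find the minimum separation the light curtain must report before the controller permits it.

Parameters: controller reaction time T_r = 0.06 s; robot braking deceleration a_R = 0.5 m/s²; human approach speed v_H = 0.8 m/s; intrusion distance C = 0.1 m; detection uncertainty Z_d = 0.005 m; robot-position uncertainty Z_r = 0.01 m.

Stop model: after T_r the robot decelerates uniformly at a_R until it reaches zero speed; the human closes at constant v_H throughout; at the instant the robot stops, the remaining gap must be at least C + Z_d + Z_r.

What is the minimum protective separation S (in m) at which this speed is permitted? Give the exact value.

braking lasts T_s = (33/20)/(1/2) = 3.3000 s
robot covers v_R·T_r = 1.6500·0.0600 = 0.0990 m before braking
braking distance = 1.6500²/(2·0.5000) = 2.7225 m
human closes 0.8000·3.3600 = 2.6880 m
C+Z_d+Z_r = 0.1000+0.0050+0.0100 = 0.1150 m
S_min ≈ 0.0990+2.7225+2.6880+0.1150  ⇒  S_min = 11249/2000 m

S_min = 11249/2000 m = 5.6245 m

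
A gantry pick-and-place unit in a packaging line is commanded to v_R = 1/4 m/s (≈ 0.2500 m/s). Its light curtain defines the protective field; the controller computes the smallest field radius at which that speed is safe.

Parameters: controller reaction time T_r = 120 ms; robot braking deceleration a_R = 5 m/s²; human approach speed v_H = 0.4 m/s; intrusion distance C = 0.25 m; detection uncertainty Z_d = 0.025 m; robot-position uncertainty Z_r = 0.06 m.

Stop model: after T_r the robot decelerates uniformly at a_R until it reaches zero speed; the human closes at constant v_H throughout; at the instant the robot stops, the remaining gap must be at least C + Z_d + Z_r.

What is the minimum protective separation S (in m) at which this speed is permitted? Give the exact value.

S_min = 1757/4000 m = 0.4392 m

T_s = v_R/a_R = (1/4)/5 = 0.0500 s
robot in T_r: 0.2500·0.1200 = 0.0300 m
braking distance = 0.2500²/(2·5.0000) = 0.0063 m
human closes 0.4000·0.1700 = 0.0680 m
margins: 0.2500+0.0250+0.0600 = 0.3350 m
S_min ≈ 0.0300+0.0063+0.0680+0.3350  ⇒  S_min = 1757/4000 m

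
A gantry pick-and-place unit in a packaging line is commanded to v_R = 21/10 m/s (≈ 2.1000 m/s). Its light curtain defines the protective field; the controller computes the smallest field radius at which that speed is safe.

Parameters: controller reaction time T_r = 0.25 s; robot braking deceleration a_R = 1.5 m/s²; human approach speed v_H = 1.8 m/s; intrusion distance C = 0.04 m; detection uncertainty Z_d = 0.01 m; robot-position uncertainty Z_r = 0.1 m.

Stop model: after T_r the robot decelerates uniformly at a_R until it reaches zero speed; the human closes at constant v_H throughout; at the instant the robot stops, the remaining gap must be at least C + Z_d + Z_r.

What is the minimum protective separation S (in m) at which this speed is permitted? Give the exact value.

T_s = v_R/a_R = (21/10)/(3/2) = 1.4000 s
reaction-phase robot travel = 2.1000·0.2500 = 0.5250 m
braking distance = 2.1000²/(2·1.5000) = 1.4700 m
person approaches 1.8000·(0.2500+1.4000) = 2.9700 m
residual clearance needed = 0.0400+0.0100+0.1000 = 0.1500 m
S_min ≈ 0.5250+1.4700+2.9700+0.1500  ⇒  S_min = 1023/200 m

S_min = 1023/200 m = 5.1150 m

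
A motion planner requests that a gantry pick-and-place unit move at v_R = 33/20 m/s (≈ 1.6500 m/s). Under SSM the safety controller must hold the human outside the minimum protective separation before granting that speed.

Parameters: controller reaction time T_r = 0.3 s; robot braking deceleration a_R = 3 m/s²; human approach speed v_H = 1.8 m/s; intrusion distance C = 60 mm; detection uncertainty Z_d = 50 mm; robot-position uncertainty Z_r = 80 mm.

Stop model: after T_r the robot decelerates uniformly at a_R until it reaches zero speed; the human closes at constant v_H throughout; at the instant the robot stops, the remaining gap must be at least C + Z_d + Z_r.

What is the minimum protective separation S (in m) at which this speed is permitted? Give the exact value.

braking lasts T_s = (33/20)/3 = 0.5500 s
robot covers v_R·T_r = 1.6500·0.3000 = 0.4950 m before braking
robot under decel: 1.6500²/(2·3.0000) = 0.4537 m
human over T_r+T_s: 1.8000·(0.3000+0.5500) = 1.5300 m
margins: 0.0600+0.0500+0.0800 = 0.1900 m
S_min ≈ 0.4950+0.4537+1.5300+0.1900  ⇒  S_min = 427/160 m

S_min = 427/160 m = 2.6688 m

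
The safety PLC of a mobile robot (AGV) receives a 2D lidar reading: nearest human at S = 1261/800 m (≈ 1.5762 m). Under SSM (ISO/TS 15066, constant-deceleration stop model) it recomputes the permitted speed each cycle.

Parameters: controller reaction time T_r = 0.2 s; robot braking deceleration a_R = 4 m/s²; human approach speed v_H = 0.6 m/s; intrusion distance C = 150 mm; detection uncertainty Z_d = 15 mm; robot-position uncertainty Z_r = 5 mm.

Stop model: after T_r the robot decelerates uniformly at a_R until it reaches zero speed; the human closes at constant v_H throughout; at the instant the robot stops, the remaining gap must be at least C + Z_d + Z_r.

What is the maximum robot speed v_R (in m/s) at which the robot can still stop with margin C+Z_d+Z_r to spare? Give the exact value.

collect terms ⇒ (1/8)·v_R² + (7/20)·v_R + (-1029/800) = 0
  disc = (7/20)² − 4·(1/8)·(-1029/800) = 49/64 ; √disc = 7/8
  v_R = (−(7/20) + 7/8) / (2·(1/8)) = 21/10 m/s
check:
braking lasts T_s = (21/10)/4 = 0.5250 s
reaction-phase robot travel = 2.1000·0.2000 = 0.4200 m
robot covers 2.1000·0.5250 − ½·4.0000·0.5250² = 0.5513 m while stopping
person approaches 0.6000·(0.2000+0.5250) = 0.4350 m
margins: 0.1500+0.0150+0.0050 = 0.1700 m
sum ≈ 0.4200+0.5513+0.4350+0.1700 ≈ 1.5762 m = S ✓

v_R_max = 21/10 m/s = 2.1000 m/s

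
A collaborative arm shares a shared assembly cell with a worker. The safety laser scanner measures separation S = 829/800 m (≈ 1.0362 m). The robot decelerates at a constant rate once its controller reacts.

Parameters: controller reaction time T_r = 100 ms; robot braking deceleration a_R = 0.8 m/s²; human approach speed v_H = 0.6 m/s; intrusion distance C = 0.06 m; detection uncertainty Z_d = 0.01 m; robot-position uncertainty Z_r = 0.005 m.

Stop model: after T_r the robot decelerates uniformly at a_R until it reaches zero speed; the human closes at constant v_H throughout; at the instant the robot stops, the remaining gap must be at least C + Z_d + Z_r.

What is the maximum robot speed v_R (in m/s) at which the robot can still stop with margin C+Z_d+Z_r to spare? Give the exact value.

v_R_max = 7/10 m/s = 0.7000 m/s

at the boundary: (5/8)·v² + (17/20)·v + (-721/800) = 0
  disc = (17/20)² − 4·(5/8)·(-721/800) = 4761/1600 ; √disc = 69/40
  v_R = (−(17/20) + 69/40) / (2·(5/8)) = 7/10 m/s
check:
braking lasts T_s = (7/10)/(4/5) = 0.8750 s
robot covers v_R·T_r = 0.7000·0.1000 = 0.0700 m before braking
braking distance = 0.7000²/(2·0.8000) = 0.3063 m
human closes 0.6000·0.9750 = 0.5850 m
C+Z_d+Z_r = 0.0600+0.0100+0.0050 = 0.0750 m
sum ≈ 0.0700+0.3063+0.5850+0.0750 ≈ 1.0362 m = S ✓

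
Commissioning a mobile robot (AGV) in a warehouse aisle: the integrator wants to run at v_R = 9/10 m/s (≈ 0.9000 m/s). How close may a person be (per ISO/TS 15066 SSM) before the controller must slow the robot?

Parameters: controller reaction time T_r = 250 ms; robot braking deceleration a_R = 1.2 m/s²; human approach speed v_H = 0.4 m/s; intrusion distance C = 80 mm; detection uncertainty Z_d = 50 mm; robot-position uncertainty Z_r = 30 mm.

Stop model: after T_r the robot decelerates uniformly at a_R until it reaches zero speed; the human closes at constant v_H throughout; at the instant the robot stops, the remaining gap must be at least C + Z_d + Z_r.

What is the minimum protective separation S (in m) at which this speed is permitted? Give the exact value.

braking lasts T_s = (9/10)/(6/5) = 0.7500 s
robot covers v_R·T_r = 0.9000·0.2500 = 0.2250 m before braking
robot covers 0.9000·0.7500 − ½·1.2000·0.7500² = 0.3375 m while stopping
human closes 0.4000·1.0000 = 0.4000 m
C+Z_d+Z_r = 0.0800+0.0500+0.0300 = 0.1600 m
S_min ≈ 0.2250+0.3375+0.4000+0.1600  ⇒  S_min = 449/400 m

S_min = 449/400 m = 1.1225 m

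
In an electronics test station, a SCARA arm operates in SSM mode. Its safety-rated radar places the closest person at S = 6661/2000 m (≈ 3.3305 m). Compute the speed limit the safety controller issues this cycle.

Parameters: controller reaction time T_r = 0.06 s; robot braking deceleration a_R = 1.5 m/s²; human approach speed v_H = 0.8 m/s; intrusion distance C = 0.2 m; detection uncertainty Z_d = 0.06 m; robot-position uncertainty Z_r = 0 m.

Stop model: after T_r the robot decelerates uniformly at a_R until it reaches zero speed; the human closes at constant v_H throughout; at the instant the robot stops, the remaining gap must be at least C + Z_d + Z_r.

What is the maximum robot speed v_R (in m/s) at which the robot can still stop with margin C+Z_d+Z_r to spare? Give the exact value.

at the boundary: (1/3)·v² + (89/150)·v + (-1209/400) = 0
  disc = (89/150)² − 4·(1/3)·(-1209/400) = 24649/5625 ; √disc = 157/75
  v_R = (−(89/150) + 157/75) / (2·(1/3)) = 9/4 m/s
check:
T_s = v_R/a_R = (9/4)/(3/2) = 1.5000 s
robot in T_r: 2.2500·0.0600 = 0.1350 m
robot under decel: 2.2500²/(2·1.5000) = 1.6875 m
human closes 0.8000·1.5600 = 1.2480 m
C+Z_d+Z_r = 0.2000+0.0600+0.0000 = 0.2600 m
sum ≈ 0.1350+1.6875+1.2480+0.2600 ≈ 3.3305 m = S ✓

v_R_max = 9/4 m/s = 2.2500 m/s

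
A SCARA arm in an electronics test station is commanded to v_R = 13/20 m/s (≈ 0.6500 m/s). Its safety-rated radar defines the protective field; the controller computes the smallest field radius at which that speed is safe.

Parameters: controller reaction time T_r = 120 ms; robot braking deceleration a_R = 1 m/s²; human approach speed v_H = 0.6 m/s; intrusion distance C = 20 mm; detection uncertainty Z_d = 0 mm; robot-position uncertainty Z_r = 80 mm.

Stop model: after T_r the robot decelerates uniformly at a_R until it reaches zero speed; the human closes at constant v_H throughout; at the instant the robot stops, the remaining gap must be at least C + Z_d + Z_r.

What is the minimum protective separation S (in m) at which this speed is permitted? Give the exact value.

S_min = 681/800 m = 0.8512 m

T_s = v_R/a_R = (13/20)/1 = 0.6500 s
robot covers v_R·T_r = 0.6500·0.1200 = 0.0780 m before braking
braking distance = 0.6500²/(2·1.0000) = 0.2112 m
human over T_r+T_s: 0.6000·(0.1200+0.6500) = 0.4620 m
margins: 0.0200+0.0000+0.0800 = 0.1000 m
S_min ≈ 0.0780+0.2112+0.4620+0.1000  ⇒  S_min = 681/800 m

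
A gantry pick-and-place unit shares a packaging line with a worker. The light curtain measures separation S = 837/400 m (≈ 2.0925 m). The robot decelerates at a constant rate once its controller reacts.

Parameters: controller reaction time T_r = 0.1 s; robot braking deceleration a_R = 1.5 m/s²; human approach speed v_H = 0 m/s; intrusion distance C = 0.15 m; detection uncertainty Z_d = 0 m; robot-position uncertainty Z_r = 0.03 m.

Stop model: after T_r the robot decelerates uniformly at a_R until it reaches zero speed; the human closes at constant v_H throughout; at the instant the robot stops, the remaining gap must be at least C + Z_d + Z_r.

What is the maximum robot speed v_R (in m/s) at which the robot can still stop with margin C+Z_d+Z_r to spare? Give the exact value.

quadratic (1/3)·v² + (1/10)·v + (-153/80) = 0
  disc = (1/10)² − 4·(1/3)·(-153/80) = 64/25 ; √disc = 8/5
  v_R = (−(1/10) + 8/5) / (2·(1/3)) = 9/4 m/s
check:
braking lasts T_s = (9/4)/(3/2) = 1.5000 s
robot covers v_R·T_r = 2.2500·0.1000 = 0.2250 m before braking
robot under decel: 2.2500²/(2·1.5000) = 1.6875 m
human closes 0.0000·1.6000 = 0.0000 m
C+Z_d+Z_r = 0.1500+0.0000+0.0300 = 0.1800 m
sum ≈ 0.2250+1.6875+0.0000+0.1800 ≈ 2.0925 m = S ✓

v_R_max = 9/4 m/s = 2.2500 m/s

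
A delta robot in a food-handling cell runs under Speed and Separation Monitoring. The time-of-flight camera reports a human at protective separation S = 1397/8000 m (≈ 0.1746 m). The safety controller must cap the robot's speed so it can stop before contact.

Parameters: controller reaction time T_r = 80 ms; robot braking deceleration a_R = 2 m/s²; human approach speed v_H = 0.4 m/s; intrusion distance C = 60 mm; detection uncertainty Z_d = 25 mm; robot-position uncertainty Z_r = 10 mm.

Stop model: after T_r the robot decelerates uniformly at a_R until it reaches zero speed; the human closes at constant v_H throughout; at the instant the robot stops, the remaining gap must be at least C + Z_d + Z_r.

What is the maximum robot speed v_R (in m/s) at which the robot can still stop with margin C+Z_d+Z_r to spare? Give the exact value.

v_R_max = 3/20 m/s = 0.1500 m/s

collect terms ⇒ (1/4)·v_R² + (7/25)·v_R + (-381/8000) = 0
  disc = (7/25)² − 4·(1/4)·(-381/8000) = 5041/40000 ; √disc = 71/200
  v_R = (−(7/25) + 71/200) / (2·(1/4)) = 3/20 m/s
check:
T_s = v_R/a_R = (3/20)/2 = 0.0750 s
robot in T_r: 0.1500·0.0800 = 0.0120 m
robot under decel: 0.1500²/(2·2.0000) = 0.0056 m
human over T_r+T_s: 0.4000·(0.0800+0.0750) = 0.0620 m
C+Z_d+Z_r = 0.0600+0.0250+0.0100 = 0.0950 m
sum ≈ 0.0120+0.0056+0.0620+0.0950 ≈ 0.1746 m = S ✓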